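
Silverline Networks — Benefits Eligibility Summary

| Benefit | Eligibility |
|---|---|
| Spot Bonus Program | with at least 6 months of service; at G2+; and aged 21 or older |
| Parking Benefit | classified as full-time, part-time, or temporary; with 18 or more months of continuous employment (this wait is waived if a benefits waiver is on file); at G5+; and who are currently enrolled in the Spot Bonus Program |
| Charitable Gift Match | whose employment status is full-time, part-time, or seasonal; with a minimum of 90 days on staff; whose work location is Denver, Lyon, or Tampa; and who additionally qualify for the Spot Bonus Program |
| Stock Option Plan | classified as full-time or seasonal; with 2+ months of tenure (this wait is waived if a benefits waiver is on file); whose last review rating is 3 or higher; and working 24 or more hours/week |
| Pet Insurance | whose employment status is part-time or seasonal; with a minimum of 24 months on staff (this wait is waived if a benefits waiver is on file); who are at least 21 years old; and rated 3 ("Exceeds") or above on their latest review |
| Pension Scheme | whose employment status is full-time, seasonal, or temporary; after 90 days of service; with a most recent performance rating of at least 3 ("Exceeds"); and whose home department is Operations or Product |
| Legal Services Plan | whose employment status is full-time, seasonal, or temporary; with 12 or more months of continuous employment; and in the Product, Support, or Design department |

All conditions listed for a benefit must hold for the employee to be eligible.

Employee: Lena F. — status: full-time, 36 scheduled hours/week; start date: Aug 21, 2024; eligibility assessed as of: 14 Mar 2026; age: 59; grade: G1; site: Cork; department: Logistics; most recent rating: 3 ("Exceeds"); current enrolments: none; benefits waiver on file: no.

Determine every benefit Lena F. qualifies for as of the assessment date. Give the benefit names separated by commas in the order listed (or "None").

Service from Aug 21, 2024 to 14 Mar 2026: 570 days.
Spot Bonus Program — service 570 days ≥ 6 months (≈180 days) ✓; grade G1 < G2 ✗ → not eligible.
Parking Benefit — status full-time ✓; no waiver, service 570 days ≥ 18 months (≈540 days) ✓; grade G1 < G5 ✗ → not eligible.
Charitable Gift Match — status full-time ✓; service 570 days ≥ 90 days ✓; site Cork ✗ (not Denver, Lyon, or Tampa) → not eligible.
Stock Option Plan — status full-time ✓; no waiver, service 570 days ≥ 2 months (≈60 days) ✓; rating 3 ≥ 3 ✓; 36 hrs/wk ≥ 24 ✓ → eligible.
Pet Insurance — status full-time ✗ (requires part-time or seasonal) → not eligible.
Pension Scheme — status full-time ✓; service 570 days ≥ 90 days ✓; rating 3 ≥ 3 ✓; dept Logistics ✗ → not eligible.
Legal Services Plan — status full-time ✓; service 570 days ≥ 12 months (≈360 days) ✓; dept Logistics ✗ → not eligible.

Stock Option Plan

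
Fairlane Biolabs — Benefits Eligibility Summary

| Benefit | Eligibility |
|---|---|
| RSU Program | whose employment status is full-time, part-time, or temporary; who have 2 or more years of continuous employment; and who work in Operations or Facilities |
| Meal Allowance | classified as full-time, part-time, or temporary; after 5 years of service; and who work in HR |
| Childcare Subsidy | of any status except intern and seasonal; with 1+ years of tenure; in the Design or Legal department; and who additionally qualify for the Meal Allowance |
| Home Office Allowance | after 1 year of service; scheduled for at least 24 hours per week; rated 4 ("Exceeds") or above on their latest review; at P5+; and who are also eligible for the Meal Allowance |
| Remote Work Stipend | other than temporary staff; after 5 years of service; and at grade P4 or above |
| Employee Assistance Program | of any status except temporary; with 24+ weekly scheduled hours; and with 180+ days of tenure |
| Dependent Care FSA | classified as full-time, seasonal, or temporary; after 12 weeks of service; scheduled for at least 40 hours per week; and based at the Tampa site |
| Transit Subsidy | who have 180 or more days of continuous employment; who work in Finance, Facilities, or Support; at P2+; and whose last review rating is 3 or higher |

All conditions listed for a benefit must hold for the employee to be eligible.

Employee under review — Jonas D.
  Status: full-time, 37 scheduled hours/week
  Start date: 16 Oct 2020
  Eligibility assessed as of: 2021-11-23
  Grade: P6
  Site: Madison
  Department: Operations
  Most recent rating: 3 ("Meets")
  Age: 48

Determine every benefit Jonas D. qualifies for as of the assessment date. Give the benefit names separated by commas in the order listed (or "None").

Employee Assistance Program

Service from 16 Oct 2020 to 2021-11-23: 403 days.
RSU Program — status full-time ✓; service 403 days < 2 years (≈730 days) ✗ → not eligible.
Meal Allowance — status full-time ✓; service 403 days < 5 years (≈1825 days) ✗ → not eligible.
Childcare Subsidy — status full-time ✓ (not excluded); service 403 days ≥ 1 year (≈365 days) ✓; dept Operations ✗ → not eligible.
Home Office Allowance — service 403 days ≥ 1 year (≈365 days) ✓; 37 hrs/wk ≥ 24 ✓; rating 3 < 4 ✗ → not eligible.
Remote Work Stipend — status full-time ✓ (not excluded); service 403 days < 5 years (≈1825 days) ✗ → not eligible.
Employee Assistance Program — status full-time ✓ (not excluded); 37 hrs/wk ≥ 24 ✓; service 403 days ≥ 180 days ✓ → eligible.
Dependent Care FSA — status full-time ✓; service 403 days ≥ 12 weeks (≈84 days) ✓; 37 hrs/wk < 40 ✗ → not eligible.
Transit Subsidy — service 403 days ≥ 180 days ✓; dept Operations ✗ → not eligible.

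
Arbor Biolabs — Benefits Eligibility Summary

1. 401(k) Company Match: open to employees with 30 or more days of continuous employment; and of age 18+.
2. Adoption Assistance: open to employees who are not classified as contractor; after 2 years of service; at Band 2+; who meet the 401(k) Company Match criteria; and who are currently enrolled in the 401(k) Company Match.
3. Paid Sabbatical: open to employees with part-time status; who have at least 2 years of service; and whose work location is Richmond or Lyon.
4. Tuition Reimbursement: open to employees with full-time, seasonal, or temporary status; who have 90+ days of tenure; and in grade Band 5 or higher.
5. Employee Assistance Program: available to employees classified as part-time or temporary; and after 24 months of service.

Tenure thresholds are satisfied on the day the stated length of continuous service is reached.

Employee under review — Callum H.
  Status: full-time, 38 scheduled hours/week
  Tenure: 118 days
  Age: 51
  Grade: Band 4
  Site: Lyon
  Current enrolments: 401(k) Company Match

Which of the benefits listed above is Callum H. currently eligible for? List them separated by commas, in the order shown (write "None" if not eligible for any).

401(k) Company Match

401(k) Company Match — service 118 days ≥ 30 days ✓; age 51 ≥ 18 ✓ → eligible.
Adoption Assistance — status full-time ✓ (not excluded); service 118 days < 2 years (≈730 days) ✗ → not eligible.
Paid Sabbatical — status full-time ✗ (requires part-time) → not eligible.
Tuition Reimbursement — status full-time ✓; service 118 days ≥ 90 days ✓; grade Band 4 < Band 5 ✗ → not eligible.
Employee Assistance Program — status full-time ✗ (requires part-time or temporary) → not eligible.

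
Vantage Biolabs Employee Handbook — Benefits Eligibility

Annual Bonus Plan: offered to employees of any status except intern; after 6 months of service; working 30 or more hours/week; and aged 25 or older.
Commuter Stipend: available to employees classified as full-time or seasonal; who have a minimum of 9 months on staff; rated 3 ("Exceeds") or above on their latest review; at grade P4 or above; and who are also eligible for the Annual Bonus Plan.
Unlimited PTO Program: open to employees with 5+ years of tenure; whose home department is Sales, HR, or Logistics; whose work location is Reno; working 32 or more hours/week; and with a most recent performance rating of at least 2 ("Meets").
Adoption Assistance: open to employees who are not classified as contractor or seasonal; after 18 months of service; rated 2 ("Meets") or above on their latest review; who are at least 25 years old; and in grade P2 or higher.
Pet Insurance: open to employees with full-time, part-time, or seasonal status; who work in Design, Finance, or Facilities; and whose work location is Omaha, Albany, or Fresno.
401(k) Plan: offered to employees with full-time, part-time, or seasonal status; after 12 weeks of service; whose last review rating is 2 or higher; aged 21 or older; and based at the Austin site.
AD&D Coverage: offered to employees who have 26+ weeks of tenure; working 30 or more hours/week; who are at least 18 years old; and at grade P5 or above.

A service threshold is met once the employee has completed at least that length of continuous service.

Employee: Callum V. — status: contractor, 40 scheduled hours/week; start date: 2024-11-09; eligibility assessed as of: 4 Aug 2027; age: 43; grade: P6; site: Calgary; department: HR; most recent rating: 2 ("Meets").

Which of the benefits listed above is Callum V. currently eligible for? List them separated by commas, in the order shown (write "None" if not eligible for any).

Service from 2024-11-09 to 4 Aug 2027: 998 days.
Annual Bonus Plan — status contractor ✓ (not excluded); service 998 days ≥ 6 months (≈180 days) ✓; 40 hrs/wk ≥ 30 ✓; age 43 ≥ 25 ✓ → eligible.
Commuter Stipend — status contractor ✗ (requires full-time or seasonal) → not eligible.
Unlimited PTO Program — service 998 days < 5 years (≈1825 days) ✗ → not eligible.
Adoption Assistance — status contractor ✗ (excluded) → not eligible.
Pet Insurance — status contractor ✗ (requires full-time, part-time, or seasonal) → not eligible.
401(k) Plan — status contractor ✗ (requires full-time, part-time, or seasonal) → not eligible.
AD&D Coverage — service 998 days ≥ 26 weeks (≈182 days) ✓; 40 hrs/wk ≥ 30 ✓; age 43 ≥ 18 ✓; grade P6 ≥ P5 ✓ → eligible.

Annual Bonus Plan, AD&D Coverage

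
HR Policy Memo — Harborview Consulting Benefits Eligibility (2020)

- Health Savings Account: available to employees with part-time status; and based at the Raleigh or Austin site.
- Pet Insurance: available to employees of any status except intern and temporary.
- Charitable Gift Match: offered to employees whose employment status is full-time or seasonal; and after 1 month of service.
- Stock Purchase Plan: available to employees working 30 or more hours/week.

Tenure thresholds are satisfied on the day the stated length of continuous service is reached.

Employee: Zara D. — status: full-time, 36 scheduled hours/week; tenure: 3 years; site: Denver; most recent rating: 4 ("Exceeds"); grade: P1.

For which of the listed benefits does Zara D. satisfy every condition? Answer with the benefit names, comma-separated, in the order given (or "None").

Health Savings Account — status full-time ✗ (requires part-time) → not eligible.
Pet Insurance — status full-time ✓ (not excluded) → eligible.
Charitable Gift Match — status full-time ✓; service 3 years ≥ 1 month (≈30 days) ✓ → eligible.
Stock Purchase Plan — 36 hrs/wk ≥ 30 ✓ → eligible.

Pet Insurance, Charitable Gift Match, Stock Purchase Plan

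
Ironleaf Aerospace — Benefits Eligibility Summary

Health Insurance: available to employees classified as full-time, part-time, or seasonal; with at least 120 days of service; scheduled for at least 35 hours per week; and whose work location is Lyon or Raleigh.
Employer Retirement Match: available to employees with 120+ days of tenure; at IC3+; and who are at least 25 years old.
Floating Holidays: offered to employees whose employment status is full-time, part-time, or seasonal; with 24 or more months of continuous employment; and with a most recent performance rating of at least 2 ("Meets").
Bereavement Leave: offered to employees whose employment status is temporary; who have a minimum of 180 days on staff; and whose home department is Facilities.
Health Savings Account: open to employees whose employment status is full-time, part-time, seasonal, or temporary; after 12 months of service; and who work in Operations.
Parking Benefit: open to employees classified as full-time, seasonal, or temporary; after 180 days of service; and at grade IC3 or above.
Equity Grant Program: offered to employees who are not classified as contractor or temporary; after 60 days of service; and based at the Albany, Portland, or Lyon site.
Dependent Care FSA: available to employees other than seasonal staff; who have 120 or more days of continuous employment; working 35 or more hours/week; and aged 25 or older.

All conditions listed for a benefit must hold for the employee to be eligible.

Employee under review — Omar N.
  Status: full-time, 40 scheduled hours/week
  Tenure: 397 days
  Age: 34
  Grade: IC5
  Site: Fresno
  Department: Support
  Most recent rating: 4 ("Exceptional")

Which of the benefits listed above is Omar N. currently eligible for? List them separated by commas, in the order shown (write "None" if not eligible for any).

Health Insurance — status full-time ✓; service 397 days ≥ 120 days ✓; 40 hrs/wk ≥ 35 ✓; site Fresno ✗ (not Lyon or Raleigh) → not eligible.
Employer Retirement Match — service 397 days ≥ 120 days ✓; grade IC5 ≥ IC3 ✓; age 34 ≥ 25 ✓ → eligible.
Floating Holidays — status full-time ✓; service 397 days < 24 months (≈720 days) ✗ → not eligible.
Bereavement Leave — status full-time ✗ (requires temporary) → not eligible.
Health Savings Account — status full-time ✓; service 397 days ≥ 12 months (≈360 days) ✓; dept Support ✗ → not eligible.
Parking Benefit — status full-time ✓; service 397 days ≥ 180 days ✓; grade IC5 ≥ IC3 ✓ → eligible.
Equity Grant Program — status full-time ✓ (not excluded); service 397 days ≥ 60 days ✓; site Fresno ✗ (not Albany, Portland, or Lyon) → not eligible.
Dependent Care FSA — status full-time ✓ (not excluded); service 397 days ≥ 120 days ✓; 40 hrs/wk ≥ 35 ✓; age 34 ≥ 25 ✓ → eligible.

Employer Retirement Match, Parking Benefit, Dependent Care FSA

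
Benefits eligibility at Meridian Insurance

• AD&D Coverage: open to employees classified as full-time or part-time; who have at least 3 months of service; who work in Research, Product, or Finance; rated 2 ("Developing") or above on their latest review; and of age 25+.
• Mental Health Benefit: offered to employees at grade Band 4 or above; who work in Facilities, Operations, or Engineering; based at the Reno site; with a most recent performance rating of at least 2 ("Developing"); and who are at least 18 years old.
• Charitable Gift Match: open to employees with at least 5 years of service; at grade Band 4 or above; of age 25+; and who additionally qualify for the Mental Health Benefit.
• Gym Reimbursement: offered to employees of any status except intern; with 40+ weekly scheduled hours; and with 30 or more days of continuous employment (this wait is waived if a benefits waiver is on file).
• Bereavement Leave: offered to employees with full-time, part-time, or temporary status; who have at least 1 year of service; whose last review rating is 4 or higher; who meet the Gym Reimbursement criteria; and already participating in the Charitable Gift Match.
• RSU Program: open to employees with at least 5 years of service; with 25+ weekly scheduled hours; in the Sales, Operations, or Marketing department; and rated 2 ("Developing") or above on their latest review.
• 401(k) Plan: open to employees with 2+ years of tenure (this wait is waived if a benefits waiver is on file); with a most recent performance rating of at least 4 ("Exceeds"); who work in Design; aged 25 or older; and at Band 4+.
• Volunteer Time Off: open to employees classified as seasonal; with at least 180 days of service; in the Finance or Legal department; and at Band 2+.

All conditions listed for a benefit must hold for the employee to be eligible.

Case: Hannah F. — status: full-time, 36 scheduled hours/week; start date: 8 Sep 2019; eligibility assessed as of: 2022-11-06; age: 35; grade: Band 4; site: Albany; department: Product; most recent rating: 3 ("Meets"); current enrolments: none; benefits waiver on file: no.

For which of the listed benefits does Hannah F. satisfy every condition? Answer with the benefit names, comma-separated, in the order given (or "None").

AD&D Coverage

Service from 8 Sep 2019 to 2022-11-06: 1155 days.
AD&D Coverage — status full-time ✓; service 1155 days ≥ 3 months (≈90 days) ✓; dept Product ✓; rating 3 ≥ 2 ✓; age 35 ≥ 25 ✓ → eligible.
Mental Health Benefit — grade Band 4 ≥ Band 4 ✓; dept Product ✗ → not eligible.
Charitable Gift Match — service 1155 days < 5 years (≈1825 days) ✗ → not eligible.
Gym Reimbursement — status full-time ✓ (not excluded); 36 hrs/wk < 40 ✗ → not eligible.
Bereavement Leave — status full-time ✓; service 1155 days ≥ 1 year (≈365 days) ✓; rating 3 < 4 ✗ → not eligible.
RSU Program — service 1155 days < 5 years (≈1825 days) ✗ → not eligible.
401(k) Plan — no waiver, service 1155 days ≥ 2 years (≈730 days) ✓; rating 3 < 4 ✗ → not eligible.
Volunteer Time Off — status full-time ✗ (requires seasonal) → not eligible.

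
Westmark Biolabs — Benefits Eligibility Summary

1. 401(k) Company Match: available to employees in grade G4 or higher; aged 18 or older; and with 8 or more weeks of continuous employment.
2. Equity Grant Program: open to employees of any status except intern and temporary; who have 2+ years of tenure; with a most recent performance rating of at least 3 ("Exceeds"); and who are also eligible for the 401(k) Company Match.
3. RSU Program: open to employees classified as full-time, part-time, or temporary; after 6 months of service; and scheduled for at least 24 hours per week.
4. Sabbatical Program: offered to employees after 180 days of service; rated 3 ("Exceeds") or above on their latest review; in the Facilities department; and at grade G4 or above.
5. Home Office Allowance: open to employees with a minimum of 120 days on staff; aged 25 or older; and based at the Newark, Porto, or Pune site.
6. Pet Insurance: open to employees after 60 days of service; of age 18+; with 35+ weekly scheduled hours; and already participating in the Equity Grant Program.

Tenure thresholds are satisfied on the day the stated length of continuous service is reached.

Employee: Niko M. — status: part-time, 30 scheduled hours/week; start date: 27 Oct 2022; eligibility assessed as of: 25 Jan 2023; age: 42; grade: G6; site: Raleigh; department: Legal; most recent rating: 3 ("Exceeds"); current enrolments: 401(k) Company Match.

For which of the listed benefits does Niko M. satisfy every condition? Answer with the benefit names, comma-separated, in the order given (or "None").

401(k) Company Match

Service from 27 Oct 2022 to 25 Jan 2023: 90 days.
401(k) Company Match — grade G6 ≥ G4 ✓; age 42 ≥ 18 ✓; service 90 days ≥ 8 weeks (≈56 days) ✓ → eligible.
Equity Grant Program — status part-time ✓ (not excluded); service 90 days < 2 years (≈730 days) ✗ → not eligible.
RSU Program — status part-time ✓; service 90 days < 6 months (≈180 days) ✗ → not eligible.
Sabbatical Program — service 90 days < 180 days ✗ → not eligible.
Home Office Allowance — service 90 days < 120 days ✗ → not eligible.
Pet Insurance — service 90 days ≥ 60 days ✓; age 42 ≥ 18 ✓; 30 hrs/wk < 35 ✗ → not eligible.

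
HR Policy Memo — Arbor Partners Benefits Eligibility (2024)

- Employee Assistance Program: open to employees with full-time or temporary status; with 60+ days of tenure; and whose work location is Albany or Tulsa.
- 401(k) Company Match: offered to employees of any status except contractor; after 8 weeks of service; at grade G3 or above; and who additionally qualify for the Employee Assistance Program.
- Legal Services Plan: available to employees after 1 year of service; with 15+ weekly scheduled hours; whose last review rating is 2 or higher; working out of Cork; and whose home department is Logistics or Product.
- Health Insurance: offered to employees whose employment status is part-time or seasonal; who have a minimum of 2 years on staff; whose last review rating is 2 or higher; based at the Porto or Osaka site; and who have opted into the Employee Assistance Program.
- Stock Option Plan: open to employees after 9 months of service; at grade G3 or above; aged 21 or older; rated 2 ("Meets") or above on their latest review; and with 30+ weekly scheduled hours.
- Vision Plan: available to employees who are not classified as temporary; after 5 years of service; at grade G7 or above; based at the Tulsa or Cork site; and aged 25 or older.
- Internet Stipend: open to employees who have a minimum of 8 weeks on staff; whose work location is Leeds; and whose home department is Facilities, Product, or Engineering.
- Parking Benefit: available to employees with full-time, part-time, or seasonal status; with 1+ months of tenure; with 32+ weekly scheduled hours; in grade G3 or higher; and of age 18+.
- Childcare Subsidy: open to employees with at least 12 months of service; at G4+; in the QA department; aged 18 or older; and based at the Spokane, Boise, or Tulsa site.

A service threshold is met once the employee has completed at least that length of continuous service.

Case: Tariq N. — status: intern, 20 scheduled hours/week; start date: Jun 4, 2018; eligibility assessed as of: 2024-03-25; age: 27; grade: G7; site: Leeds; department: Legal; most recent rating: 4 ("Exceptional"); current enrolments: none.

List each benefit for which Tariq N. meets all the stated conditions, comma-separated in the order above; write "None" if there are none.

Service from Jun 4, 2018 to 2024-03-25: 2121 days.
Employee Assistance Program — status intern ✗ (requires full-time or temporary) → not eligible.
401(k) Company Match — status intern ✓ (not excluded); service 2121 days ≥ 8 weeks (≈56 days) ✓; grade G7 ≥ G3 ✓; not eligible for Employee Assistance Program ✗ → not eligible.
Legal Services Plan — service 2121 days ≥ 1 year (≈365 days) ✓; 20 hrs/wk ≥ 15 ✓; rating 4 ≥ 2 ✓; site Leeds ✗ (not Cork) → not eligible.
Health Insurance — status intern ✗ (requires part-time or seasonal) → not eligible.
Stock Option Plan — service 2121 days ≥ 9 months (≈270 days) ✓; grade G7 ≥ G3 ✓; age 27 ≥ 21 ✓; rating 4 ≥ 2 ✓; 20 hrs/wk < 30 ✗ → not eligible.
Vision Plan — status intern ✓ (not excluded); service 2121 days ≥ 5 years (≈1825 days) ✓; grade G7 ≥ G7 ✓; site Leeds ✗ (not Tulsa or Cork) → not eligible.
Internet Stipend — service 2121 days ≥ 8 weeks (≈56 days) ✓; site Leeds ✓; dept Legal ✗ → not eligible.
Parking Benefit — status intern ✗ (requires full-time, part-time, or seasonal) → not eligible.
Childcare Subsidy — service 2121 days ≥ 12 months (≈360 days) ✓; grade G7 ≥ G4 ✓; dept Legal ✗ → not eligible.

None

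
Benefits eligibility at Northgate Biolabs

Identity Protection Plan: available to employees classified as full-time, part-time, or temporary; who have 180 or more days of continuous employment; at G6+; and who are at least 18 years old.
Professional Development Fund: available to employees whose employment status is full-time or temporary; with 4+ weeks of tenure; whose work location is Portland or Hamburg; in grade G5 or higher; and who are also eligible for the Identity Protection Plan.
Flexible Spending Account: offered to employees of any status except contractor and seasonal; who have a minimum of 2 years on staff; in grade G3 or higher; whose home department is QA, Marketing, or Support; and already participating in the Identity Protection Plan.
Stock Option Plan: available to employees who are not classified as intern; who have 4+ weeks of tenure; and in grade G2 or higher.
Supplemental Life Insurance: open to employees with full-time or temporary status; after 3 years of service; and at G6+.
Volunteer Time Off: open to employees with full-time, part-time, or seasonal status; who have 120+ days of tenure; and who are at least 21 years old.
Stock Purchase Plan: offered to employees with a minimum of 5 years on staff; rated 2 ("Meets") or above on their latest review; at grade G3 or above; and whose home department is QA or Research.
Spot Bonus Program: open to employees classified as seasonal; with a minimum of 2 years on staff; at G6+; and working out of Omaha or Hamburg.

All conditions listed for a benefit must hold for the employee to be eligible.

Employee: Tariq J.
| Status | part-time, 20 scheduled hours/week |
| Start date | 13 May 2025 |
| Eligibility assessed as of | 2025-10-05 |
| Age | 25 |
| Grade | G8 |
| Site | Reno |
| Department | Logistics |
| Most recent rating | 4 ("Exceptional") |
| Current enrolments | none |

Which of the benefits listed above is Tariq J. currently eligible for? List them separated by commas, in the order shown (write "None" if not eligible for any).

Service from 13 May 2025 to 2025-10-05: 145 days.
Identity Protection Plan — status part-time ✓; service 145 days < 180 days ✗ → not eligible.
Professional Development Fund — status part-time ✗ (requires full-time or temporary) → not eligible.
Flexible Spending Account — status part-time ✓ (not excluded); service 145 days < 2 years (≈730 days) ✗ → not eligible.
Stock Option Plan — status part-time ✓ (not excluded); service 145 days ≥ 4 weeks (≈28 days) ✓; grade G8 ≥ G2 ✓ → eligible.
Supplemental Life Insurance — status part-time ✗ (requires full-time or temporary) → not eligible.
Volunteer Time Off — status part-time ✓; service 145 days ≥ 120 days ✓; age 25 ≥ 21 ✓ → eligible.
Stock Purchase Plan — service 145 days < 5 years (≈1825 days) ✗ → not eligible.
Spot Bonus Program — status part-time ✗ (requires seasonal) → not eligible.

Stock Option Plan, Volunteer Time Off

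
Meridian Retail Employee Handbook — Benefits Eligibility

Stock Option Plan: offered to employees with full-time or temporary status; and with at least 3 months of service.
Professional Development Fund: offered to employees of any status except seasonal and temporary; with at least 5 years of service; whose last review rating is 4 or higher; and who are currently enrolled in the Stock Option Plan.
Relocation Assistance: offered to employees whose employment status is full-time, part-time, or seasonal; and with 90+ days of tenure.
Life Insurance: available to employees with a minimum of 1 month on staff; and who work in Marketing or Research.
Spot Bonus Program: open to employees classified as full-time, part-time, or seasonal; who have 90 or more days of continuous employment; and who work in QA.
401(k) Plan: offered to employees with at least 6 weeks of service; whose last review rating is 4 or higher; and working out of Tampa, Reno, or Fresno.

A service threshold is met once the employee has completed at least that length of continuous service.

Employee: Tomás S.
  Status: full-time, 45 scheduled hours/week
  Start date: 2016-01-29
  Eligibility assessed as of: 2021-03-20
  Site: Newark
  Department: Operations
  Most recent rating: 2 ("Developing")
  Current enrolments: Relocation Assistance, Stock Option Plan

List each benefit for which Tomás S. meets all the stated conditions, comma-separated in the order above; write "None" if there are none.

Service from 2016-01-29 to 2021-03-20: 1877 days.
Stock Option Plan — status full-time ✓; service 1877 days ≥ 3 months (≈90 days) ✓ → eligible.
Professional Development Fund — status full-time ✓ (not excluded); service 1877 days ≥ 5 years (≈1825 days) ✓; rating 2 < 4 ✗ → not eligible.
Relocation Assistance — status full-time ✓; service 1877 days ≥ 90 days ✓ → eligible.
Life Insurance — service 1877 days ≥ 1 month (≈30 days) ✓; dept Operations ✗ → not eligible.
Spot Bonus Program — status full-time ✓; service 1877 days ≥ 90 days ✓; dept Operations ✗ → not eligible.
401(k) Plan — service 1877 days ≥ 6 weeks (≈42 days) ✓; rating 2 < 4 ✗ → not eligible.

Stock Option Plan, Relocation Assistance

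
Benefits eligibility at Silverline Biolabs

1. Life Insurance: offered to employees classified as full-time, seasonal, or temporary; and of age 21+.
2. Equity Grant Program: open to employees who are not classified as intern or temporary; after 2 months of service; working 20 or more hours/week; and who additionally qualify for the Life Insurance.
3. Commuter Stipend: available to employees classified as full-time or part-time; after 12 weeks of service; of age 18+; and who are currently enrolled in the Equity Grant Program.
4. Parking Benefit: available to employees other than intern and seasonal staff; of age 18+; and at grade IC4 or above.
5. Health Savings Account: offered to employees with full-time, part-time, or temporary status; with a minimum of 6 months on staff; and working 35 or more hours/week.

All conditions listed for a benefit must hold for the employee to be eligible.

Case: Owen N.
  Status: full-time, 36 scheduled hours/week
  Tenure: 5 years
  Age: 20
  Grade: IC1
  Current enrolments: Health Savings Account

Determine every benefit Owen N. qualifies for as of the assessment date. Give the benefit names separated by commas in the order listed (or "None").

Health Savings Account

Life Insurance — status full-time ✓; age 20 < 21 ✗ → not eligible.
Equity Grant Program — status full-time ✓ (not excluded); service 5 years ≥ 2 months (≈60 days) ✓; 36 hrs/wk ≥ 20 ✓; not eligible for Life Insurance ✗ → not eligible.
Commuter Stipend — status full-time ✓; service 5 years ≥ 12 weeks (≈84 days) ✓; age 20 ≥ 18 ✓; not enrolled in Equity Grant Program ✗ → not eligible.
Parking Benefit — status full-time ✓ (not excluded); age 20 ≥ 18 ✓; grade IC1 < IC4 ✗ → not eligible.
Health Savings Account — status full-time ✓; service 5 years ≥ 6 months (≈180 days) ✓; 36 hrs/wk ≥ 35 ✓ → eligible.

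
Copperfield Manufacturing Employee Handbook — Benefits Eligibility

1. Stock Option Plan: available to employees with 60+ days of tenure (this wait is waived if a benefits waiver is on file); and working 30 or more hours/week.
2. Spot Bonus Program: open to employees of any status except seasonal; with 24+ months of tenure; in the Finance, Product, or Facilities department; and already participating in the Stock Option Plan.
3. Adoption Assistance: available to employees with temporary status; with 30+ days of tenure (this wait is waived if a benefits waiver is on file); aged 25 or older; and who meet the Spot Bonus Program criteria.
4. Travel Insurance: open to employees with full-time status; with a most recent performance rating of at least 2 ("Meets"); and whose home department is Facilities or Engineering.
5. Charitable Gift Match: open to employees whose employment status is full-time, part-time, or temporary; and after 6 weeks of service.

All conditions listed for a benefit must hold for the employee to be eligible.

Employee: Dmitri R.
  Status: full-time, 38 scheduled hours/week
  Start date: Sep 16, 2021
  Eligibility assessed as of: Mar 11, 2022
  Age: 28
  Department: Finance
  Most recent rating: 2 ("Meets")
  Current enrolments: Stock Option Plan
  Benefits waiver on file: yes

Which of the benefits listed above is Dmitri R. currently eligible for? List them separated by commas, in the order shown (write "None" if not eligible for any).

Stock Option Plan, Charitable Gift Match

Service from Sep 16, 2021 to Mar 11, 2022: 176 days.
Stock Option Plan — benefits waiver on file ✓; 38 hrs/wk ≥ 30 ✓ → eligible.
Spot Bonus Program — status full-time ✓ (not excluded); service 176 days < 24 months (≈720 days) ✗ → not eligible.
Adoption Assistance — status full-time ✗ (requires temporary) → not eligible.
Travel Insurance — status full-time ✓; rating 2 ≥ 2 ✓; dept Finance ✗ → not eligible.
Charitable Gift Match — status full-time ✓; service 176 days ≥ 6 weeks (≈42 days) ✓ → eligible.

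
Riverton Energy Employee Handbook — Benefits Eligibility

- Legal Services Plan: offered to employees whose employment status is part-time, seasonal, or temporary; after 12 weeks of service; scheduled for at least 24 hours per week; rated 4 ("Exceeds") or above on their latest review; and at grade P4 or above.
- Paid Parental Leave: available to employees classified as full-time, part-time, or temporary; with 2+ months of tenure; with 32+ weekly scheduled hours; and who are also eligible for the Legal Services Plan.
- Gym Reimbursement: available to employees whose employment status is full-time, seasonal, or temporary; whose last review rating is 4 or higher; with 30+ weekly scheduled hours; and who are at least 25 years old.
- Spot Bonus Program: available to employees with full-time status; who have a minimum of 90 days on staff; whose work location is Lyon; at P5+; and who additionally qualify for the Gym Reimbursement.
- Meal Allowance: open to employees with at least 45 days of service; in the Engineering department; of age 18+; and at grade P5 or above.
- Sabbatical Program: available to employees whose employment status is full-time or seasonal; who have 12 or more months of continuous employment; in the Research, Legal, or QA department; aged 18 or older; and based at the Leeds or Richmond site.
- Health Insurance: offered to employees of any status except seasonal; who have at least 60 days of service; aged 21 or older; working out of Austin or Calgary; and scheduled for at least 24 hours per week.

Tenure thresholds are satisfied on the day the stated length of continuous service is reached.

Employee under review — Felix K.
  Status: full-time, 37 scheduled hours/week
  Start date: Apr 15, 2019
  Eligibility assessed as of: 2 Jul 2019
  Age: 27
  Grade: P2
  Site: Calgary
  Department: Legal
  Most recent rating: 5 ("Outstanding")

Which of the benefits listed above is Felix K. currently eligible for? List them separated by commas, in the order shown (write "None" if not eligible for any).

Gym Reimbursement, Health Insurance

Service from Apr 15, 2019 to 2 Jul 2019: 78 days.
Legal Services Plan — status full-time ✗ (requires part-time, seasonal, or temporary) → not eligible.
Paid Parental Leave — status full-time ✓; service 78 days ≥ 2 months (≈60 days) ✓; 37 hrs/wk ≥ 32 ✓; not eligible for Legal Services Plan ✗ → not eligible.
Gym Reimbursement — status full-time ✓; rating 5 ≥ 4 ✓; 37 hrs/wk ≥ 30 ✓; age 27 ≥ 25 ✓ → eligible.
Spot Bonus Program — status full-time ✓; service 78 days < 90 days ✗ → not eligible.
Meal Allowance — service 78 days ≥ 45 days ✓; dept Legal ✗ → not eligible.
Sabbatical Program — status full-time ✓; service 78 days < 12 months (≈360 days) ✗ → not eligible.
Health Insurance — status full-time ✓ (not excluded); service 78 days ≥ 60 days ✓; age 27 ≥ 21 ✓; site Calgary ✓; 37 hrs/wk ≥ 24 ✓ → eligible.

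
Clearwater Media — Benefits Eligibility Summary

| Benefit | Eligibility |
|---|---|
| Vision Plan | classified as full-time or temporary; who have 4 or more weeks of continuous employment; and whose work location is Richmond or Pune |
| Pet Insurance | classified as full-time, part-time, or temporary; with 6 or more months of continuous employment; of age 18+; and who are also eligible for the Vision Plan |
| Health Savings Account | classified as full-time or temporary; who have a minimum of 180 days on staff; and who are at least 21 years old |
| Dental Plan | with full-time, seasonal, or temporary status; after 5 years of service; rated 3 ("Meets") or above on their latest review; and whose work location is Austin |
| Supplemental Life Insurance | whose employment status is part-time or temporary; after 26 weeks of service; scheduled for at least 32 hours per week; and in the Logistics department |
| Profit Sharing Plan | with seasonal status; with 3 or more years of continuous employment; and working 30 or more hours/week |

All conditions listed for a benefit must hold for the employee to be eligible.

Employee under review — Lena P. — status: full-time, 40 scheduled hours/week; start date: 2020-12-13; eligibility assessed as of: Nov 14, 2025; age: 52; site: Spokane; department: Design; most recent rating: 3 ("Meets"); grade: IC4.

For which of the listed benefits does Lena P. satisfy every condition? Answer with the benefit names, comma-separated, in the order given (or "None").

Health Savings Account

Service from 2020-12-13 to Nov 14, 2025: 1797 days.
Vision Plan — status full-time ✓; service 1797 days ≥ 4 weeks (≈28 days) ✓; site Spokane ✗ (not Richmond or Pune) → not eligible.
Pet Insurance — status full-time ✓; service 1797 days ≥ 6 months (≈180 days) ✓; age 52 ≥ 18 ✓; not eligible for Vision Plan ✗ → not eligible.
Health Savings Account — status full-time ✓; service 1797 days ≥ 180 days ✓; age 52 ≥ 21 ✓ → eligible.
Dental Plan — status full-time ✓; service 1797 days < 5 years (≈1825 days) ✗ → not eligible.
Supplemental Life Insurance — status full-time ✗ (requires part-time or temporary) → not eligible.
Profit Sharing Plan — status full-time ✗ (requires seasonal) → not eligible.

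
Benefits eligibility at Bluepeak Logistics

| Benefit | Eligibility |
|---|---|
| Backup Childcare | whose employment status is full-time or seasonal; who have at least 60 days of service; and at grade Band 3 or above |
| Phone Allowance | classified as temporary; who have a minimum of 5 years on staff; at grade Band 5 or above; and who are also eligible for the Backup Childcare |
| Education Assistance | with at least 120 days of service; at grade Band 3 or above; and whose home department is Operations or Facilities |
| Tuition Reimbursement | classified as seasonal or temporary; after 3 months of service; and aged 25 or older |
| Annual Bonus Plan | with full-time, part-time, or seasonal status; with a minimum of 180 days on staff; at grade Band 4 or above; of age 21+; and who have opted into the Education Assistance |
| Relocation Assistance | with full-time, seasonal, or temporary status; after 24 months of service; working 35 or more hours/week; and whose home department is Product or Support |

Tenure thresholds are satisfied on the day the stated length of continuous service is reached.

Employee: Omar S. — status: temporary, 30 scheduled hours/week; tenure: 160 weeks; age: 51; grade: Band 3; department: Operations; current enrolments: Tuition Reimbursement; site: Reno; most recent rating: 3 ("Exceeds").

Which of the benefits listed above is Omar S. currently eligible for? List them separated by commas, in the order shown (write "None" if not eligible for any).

Backup Childcare — status temporary ✗ (requires full-time or seasonal) → not eligible.
Phone Allowance — status temporary ✓; service 160 weeks < 5 years (≈1825 days) ✗ → not eligible.
Education Assistance — service 160 weeks ≥ 120 days ✓; grade Band 3 ≥ Band 3 ✓; dept Operations ✓ → eligible.
Tuition Reimbursement — status temporary ✓; service 160 weeks ≥ 3 months (≈90 days) ✓; age 51 ≥ 25 ✓ → eligible.
Annual Bonus Plan — status temporary ✗ (requires full-time, part-time, or seasonal) → not eligible.
Relocation Assistance — status temporary ✓; service 160 weeks ≥ 24 months (≈720 days) ✓; 30 hrs/wk < 35 ✗ → not eligible.

Education Assistance, Tuition Reimbursement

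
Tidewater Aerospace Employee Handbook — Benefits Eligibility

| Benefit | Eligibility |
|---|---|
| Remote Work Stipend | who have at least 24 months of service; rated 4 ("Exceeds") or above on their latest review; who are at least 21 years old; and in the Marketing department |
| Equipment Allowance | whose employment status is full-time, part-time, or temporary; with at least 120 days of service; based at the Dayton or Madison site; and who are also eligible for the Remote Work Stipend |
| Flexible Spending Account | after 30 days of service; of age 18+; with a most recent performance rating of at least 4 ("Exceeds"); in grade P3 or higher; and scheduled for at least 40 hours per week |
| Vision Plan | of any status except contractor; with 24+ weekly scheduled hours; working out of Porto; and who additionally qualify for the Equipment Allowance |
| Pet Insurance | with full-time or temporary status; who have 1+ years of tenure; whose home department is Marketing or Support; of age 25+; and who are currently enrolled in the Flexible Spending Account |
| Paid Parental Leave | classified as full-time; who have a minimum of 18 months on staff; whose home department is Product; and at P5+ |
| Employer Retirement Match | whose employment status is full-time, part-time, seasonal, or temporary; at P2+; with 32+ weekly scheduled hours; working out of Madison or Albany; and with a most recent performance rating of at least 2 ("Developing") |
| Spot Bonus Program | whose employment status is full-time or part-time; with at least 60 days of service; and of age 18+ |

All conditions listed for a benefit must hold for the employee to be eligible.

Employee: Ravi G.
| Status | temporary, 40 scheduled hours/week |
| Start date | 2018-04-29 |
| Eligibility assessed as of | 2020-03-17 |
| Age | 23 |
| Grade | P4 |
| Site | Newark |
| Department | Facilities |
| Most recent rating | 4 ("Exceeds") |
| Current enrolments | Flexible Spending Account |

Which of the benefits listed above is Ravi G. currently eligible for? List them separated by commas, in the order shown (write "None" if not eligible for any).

Service from 2018-04-29 to 2020-03-17: 688 days.
Remote Work Stipend — service 688 days < 24 months (≈720 days) ✗ → not eligible.
Equipment Allowance — status temporary ✓; service 688 days ≥ 120 days ✓; site Newark ✗ (not Dayton or Madison) → not eligible.
Flexible Spending Account — service 688 days ≥ 30 days ✓; age 23 ≥ 18 ✓; rating 4 ≥ 4 ✓; grade P4 ≥ P3 ✓; 40 hrs/wk ≥ 40 ✓ → eligible.
Vision Plan — status temporary ✓ (not excluded); 40 hrs/wk ≥ 24 ✓; site Newark ✗ (not Porto) → not eligible.
Pet Insurance — status temporary ✓; service 688 days ≥ 1 year (≈365 days) ✓; dept Facilities ✗ → not eligible.
Paid Parental Leave — status temporary ✗ (requires full-time) → not eligible.
Employer Retirement Match — status temporary ✓; grade P4 ≥ P2 ✓; 40 hrs/wk ≥ 32 ✓; site Newark ✗ (not Madison or Albany) → not eligible.
Spot Bonus Program — status temporary ✗ (requires full-time or part-time) → not eligible.

Flexible Spending Account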